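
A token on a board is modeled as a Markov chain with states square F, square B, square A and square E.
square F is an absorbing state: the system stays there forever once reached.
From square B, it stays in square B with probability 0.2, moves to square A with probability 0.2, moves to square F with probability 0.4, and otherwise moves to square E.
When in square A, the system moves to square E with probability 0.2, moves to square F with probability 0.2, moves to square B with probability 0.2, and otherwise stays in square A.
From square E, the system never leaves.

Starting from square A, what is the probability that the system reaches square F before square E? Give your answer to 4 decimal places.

Let h(s) be the probability of absorption at square F starting from transient state s. Then h(square F) = 1 and h(square E) = 0. By first-step analysis:
h(square B) = 0.4·1 + 0.2·h(square B) + 0.2·h(square A) + 0.2·0
h(square A) = 0.2·1 + 0.2·h(square B) + 0.4·h(square A) + 0.2·0
Solving: h(square B) = 0.6364, h(square A) = 0.5455.
Starting from square A, the probability is 0.5455.

0.5455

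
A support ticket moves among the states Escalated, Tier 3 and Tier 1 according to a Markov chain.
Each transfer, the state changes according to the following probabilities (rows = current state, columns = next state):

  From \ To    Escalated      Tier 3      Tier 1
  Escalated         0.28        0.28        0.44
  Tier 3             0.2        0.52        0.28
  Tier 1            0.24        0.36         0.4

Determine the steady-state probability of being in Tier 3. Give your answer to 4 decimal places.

Let the stationary distribution be π with π = πP and π_1 + π_2 + π_3 = 1.
π_1 = 0.28·π_1 + 0.2·π_2 + 0.24·π_3
π_2 = 0.28·π_1 + 0.52·π_2 + 0.36·π_3
Solving with the normalization constraint gives π = (0.2331, 0.4064, 0.3606).
So the stationary probability of Tier 3 is 0.4064.

0.4064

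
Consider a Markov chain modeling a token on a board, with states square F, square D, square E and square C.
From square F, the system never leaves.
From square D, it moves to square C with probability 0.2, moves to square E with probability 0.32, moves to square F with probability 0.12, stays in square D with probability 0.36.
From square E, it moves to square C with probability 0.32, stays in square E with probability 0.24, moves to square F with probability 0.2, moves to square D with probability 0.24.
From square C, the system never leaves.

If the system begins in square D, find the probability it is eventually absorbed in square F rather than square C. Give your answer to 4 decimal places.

0.3789

Let h(s) be the probability of absorption at square F starting from transient state s. Then h(square F) = 1 and h(square C) = 0. By first-step analysis:
h(square D) = 0.12·1 + 0.36·h(square D) + 0.32·h(square E) + 0.2·0
h(square E) = 0.2·1 + 0.24·h(square D) + 0.24·h(square E) + 0.32·0
Solving: h(square D) = 0.3789, h(square E) = 0.3828.
Starting from square D, the probability is 0.3789.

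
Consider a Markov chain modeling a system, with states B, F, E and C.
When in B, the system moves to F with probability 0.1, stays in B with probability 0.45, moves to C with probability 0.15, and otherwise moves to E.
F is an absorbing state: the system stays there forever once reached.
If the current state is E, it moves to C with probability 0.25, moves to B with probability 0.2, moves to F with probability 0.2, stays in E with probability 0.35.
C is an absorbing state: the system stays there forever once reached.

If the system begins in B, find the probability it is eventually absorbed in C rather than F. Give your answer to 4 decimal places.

0.5798

Let h(s) be the probability of absorption at C starting from transient state s. Then h(C) = 1 and h(F) = 0. By first-step analysis:
h(B) = 0.45·h(B) + 0.1·0 + 0.3·h(E) + 0.15·1
h(E) = 0.2·h(B) + 0.2·0 + 0.35·h(E) + 0.25·1
Solving: h(B) = 0.5798, h(E) = 0.5630.
Starting from B, the probability is 0.5798.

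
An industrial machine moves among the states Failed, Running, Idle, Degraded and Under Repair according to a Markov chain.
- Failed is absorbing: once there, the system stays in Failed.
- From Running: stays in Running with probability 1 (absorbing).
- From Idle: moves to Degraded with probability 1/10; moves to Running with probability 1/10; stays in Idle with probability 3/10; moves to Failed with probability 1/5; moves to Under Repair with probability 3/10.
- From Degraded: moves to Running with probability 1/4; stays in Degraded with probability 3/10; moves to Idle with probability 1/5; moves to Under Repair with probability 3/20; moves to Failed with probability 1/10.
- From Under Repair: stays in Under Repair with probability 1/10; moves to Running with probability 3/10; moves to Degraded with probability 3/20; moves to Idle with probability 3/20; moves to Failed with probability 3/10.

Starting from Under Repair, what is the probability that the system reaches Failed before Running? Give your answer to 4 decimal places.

0.4938

Let h(s) be the probability of absorption at Failed starting from transient state s. Then h(Failed) = 1 and h(Running) = 0. By first-step analysis:
h(Idle) = 0.2·1 + 0.1·0 + 0.3·h(Idle) + 0.1·h(Degraded) + 0.3·h(Under Repair)
h(Degraded) = 0.1·1 + 0.25·0 + 0.2·h(Idle) + 0.3·h(Degraded) + 0.15·h(Under Repair)
h(Under Repair) = 0.3·1 + 0.3·0 + 0.15·h(Idle) + 0.15·h(Degraded) + 0.1·h(Under Repair)
Solving: h(Idle) = 0.5556, h(Degraded) = 0.4074, h(Under Repair) = 0.4938.
Starting from Under Repair, the probability is 0.4938.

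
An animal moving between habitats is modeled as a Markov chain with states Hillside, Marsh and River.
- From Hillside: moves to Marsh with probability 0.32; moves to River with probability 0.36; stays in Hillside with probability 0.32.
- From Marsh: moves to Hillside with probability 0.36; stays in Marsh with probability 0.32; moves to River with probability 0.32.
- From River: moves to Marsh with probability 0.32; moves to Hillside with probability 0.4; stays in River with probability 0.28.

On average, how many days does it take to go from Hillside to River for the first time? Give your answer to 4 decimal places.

Let t(s) be the expected number of days to first reach River from state s, with t(River) = 0. Conditioning on the first day:
t(Hillside) = 1 + 0.32·t(Hillside) + 0.32·t(Marsh)
t(Marsh) = 1 + 0.36·t(Hillside) + 0.32·t(Marsh)
Solving: t(Hillside) = 2.8802, t(Marsh) = 2.9954.
Expected days from Hillside to River: 2.8802.

2.8802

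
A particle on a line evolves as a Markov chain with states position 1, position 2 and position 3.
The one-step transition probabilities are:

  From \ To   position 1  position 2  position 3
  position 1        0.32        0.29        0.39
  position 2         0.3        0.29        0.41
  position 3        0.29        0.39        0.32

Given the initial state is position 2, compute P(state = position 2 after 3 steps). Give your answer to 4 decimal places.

Propagate the distribution vector 3 steps from position 2.
After 0 steps: (0.0000, 1.0000, 0.0000)
After 1 step: (0.3000, 0.2900, 0.4100)
After 2 steps: (0.3019, 0.3310, 0.3671)
After 3 steps: (0.3024, 0.3267, 0.3709)
P(in position 2 after 3 steps) = 0.3267

0.3267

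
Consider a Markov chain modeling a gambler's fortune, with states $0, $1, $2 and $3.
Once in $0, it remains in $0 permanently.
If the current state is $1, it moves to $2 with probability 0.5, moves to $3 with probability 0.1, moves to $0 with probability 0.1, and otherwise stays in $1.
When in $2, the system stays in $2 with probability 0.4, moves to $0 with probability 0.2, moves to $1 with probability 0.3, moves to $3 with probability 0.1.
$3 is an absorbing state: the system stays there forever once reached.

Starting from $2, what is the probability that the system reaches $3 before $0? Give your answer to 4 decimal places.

Let h(s) be the probability of absorption at $3 starting from transient state s. Then h($3) = 1 and h($0) = 0. By first-step analysis:
h($1) = 0.1·0 + 0.3·h($1) + 0.5·h($2) + 0.1·1
h($2) = 0.2·0 + 0.3·h($1) + 0.4·h($2) + 0.1·1
Solving: h($1) = 0.4074, h($2) = 0.3704.
Starting from $2, the probability is 0.3704.

0.3704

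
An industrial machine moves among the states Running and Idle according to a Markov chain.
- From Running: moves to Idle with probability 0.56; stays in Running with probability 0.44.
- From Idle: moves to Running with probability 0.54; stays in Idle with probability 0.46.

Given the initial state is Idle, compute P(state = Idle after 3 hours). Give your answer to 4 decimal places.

Propagate the distribution vector 3 hours from Idle.
After 0 hours: (0.0000, 1.0000)
After 1 hour: (0.5400, 0.4600)
After 2 hours: (0.4860, 0.5140)
After 3 hours: (0.4914, 0.5086)
P(in Idle after 3 hours) = 0.5086

0.5086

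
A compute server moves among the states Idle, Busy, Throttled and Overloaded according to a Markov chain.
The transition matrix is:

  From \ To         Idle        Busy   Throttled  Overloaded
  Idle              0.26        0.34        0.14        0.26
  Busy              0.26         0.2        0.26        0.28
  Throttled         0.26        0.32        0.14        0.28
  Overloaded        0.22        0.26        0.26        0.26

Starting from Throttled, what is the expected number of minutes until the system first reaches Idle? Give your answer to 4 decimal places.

Let t(s) be the expected number of minutes to first reach Idle from state s, with t(Idle) = 0. Conditioning on the first minute:
t(Busy) = 1 + 0.2·t(Busy) + 0.26·t(Throttled) + 0.28·t(Overloaded)
t(Throttled) = 1 + 0.32·t(Busy) + 0.14·t(Throttled) + 0.28·t(Overloaded)
t(Overloaded) = 1 + 0.26·t(Busy) + 0.26·t(Throttled) + 0.26·t(Overloaded)
Solving: t(Busy) = 4.0157, t(Throttled) = 4.0157, t(Overloaded) = 4.1732.
Expected minutes from Throttled to Idle: 4.0157.

4.0157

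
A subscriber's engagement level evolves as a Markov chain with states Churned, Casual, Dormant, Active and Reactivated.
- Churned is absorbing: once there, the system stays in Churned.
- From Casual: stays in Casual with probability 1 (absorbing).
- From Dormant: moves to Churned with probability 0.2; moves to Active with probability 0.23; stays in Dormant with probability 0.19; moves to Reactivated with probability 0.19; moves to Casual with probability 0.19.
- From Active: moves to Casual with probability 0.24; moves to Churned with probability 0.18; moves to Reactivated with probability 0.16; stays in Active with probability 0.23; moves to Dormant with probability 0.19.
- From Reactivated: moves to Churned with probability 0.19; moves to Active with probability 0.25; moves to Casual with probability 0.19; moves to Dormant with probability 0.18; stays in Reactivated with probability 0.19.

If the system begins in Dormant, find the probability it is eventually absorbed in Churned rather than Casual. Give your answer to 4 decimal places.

0.4896

Let h(s) be the probability of absorption at Churned starting from transient state s. Then h(Churned) = 1 and h(Casual) = 0. By first-step analysis:
h(Dormant) = 0.2·1 + 0.19·0 + 0.19·h(Dormant) + 0.23·h(Active) + 0.19·h(Reactivated)
h(Active) = 0.18·1 + 0.24·0 + 0.19·h(Dormant) + 0.23·h(Active) + 0.16·h(Reactivated)
h(Reactivated) = 0.19·1 + 0.19·0 + 0.18·h(Dormant) + 0.25·h(Active) + 0.19·h(Reactivated)
Solving: h(Dormant) = 0.4896, h(Active) = 0.4551, h(Reactivated) = 0.4838.
Starting from Dormant, the probability is 0.4896.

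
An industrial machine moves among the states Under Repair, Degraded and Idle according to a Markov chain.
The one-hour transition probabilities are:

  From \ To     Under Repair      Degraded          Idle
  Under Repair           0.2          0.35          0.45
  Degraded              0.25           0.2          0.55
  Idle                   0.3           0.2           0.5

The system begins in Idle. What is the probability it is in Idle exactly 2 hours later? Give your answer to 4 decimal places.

0.4950

Sum over the intermediate state after 1 hour:
P = P(Idle→Under Repair)·P(Under Repair→Idle) + P(Idle→Degraded)·P(Degraded→Idle) + P(Idle→Idle)·P(Idle→Idle)
  = 0.3×0.45 + 0.2×0.55 + 0.5×0.5
  = 0.1350 + 0.1100 + 0.2500 = 0.4950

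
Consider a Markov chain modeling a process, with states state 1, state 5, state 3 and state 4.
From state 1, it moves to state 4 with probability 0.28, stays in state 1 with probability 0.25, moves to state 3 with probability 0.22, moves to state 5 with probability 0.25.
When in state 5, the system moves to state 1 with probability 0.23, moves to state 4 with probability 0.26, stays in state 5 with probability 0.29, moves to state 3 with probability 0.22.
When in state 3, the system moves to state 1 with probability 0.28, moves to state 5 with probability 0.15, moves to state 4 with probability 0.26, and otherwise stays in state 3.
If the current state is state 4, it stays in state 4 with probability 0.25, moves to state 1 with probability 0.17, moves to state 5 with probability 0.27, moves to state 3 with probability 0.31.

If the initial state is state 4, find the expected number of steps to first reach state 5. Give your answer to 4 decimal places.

Let t(s) be the expected number of steps to first reach state 5 from state s, with t(state 5) = 0. Conditioning on the first step:
t(state 1) = 1 + 0.25·t(state 1) + 0.22·t(state 3) + 0.28·t(state 4)
t(state 3) = 1 + 0.28·t(state 1) + 0.31·t(state 3) + 0.26·t(state 4)
t(state 4) = 1 + 0.17·t(state 1) + 0.31·t(state 3) + 0.25·t(state 4)
Solving: t(state 1) = 4.3760, t(state 3) = 4.8578, t(state 4) = 4.3331.
Expected steps from state 4 to state 5: 4.3331.

4.3331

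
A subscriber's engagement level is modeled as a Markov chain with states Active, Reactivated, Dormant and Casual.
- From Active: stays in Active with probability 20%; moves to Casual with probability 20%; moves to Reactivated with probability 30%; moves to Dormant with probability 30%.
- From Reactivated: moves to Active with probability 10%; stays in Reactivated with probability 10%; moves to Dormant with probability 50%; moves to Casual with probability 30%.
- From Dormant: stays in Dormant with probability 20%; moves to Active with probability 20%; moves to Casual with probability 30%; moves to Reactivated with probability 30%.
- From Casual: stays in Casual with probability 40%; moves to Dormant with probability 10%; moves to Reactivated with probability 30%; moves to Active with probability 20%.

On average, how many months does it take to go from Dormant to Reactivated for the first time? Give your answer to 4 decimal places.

3.3333

Let t(s) be the expected number of months to first reach Reactivated from state s, with t(Reactivated) = 0. Conditioning on the first month:
t(Active) = 1 + 0.2·t(Active) + 0.3·t(Dormant) + 0.2·t(Casual)
t(Dormant) = 1 + 0.2·t(Active) + 0.2·t(Dormant) + 0.3·t(Casual)
t(Casual) = 1 + 0.2·t(Active) + 0.1·t(Dormant) + 0.4·t(Casual)
Solving: t(Active) = 3.3333, t(Dormant) = 3.3333, t(Casual) = 3.3333.
Expected months from Dormant to Reactivated: 3.3333.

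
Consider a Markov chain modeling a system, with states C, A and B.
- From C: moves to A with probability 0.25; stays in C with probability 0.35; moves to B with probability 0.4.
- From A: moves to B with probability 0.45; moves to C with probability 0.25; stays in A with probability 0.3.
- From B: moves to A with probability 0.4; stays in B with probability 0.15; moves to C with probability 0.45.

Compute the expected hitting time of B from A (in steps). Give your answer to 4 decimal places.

Let t(s) be the expected number of steps to first reach B from state s, with t(B) = 0. Conditioning on the first step:
t(C) = 1 + 0.35·t(C) + 0.25·t(A)
t(A) = 1 + 0.25·t(C) + 0.3·t(A)
Solving: t(C) = 2.4204, t(A) = 2.2930.
Expected steps from A to B: 2.2930.

2.2930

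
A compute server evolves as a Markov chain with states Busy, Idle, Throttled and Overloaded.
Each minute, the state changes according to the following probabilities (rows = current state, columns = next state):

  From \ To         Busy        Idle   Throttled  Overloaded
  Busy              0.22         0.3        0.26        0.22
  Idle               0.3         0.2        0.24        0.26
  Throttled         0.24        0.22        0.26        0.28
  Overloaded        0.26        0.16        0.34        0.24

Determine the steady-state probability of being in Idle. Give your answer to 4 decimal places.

Let the stationary distribution be π with π = πP and π_1 + π_2 + π_3 + π_4 = 1.
π_1 = 0.22·π_1 + 0.3·π_2 + 0.24·π_3 + 0.26·π_4
π_2 = 0.3·π_1 + 0.2·π_2 + 0.22·π_3 + 0.16·π_4
π_3 = 0.26·π_1 + 0.24·π_2 + 0.26·π_3 + 0.34·π_4
Solving with the normalization constraint gives π = (0.2532, 0.2208, 0.2756, 0.2504).
So the stationary probability of Idle is 0.2208.

0.2208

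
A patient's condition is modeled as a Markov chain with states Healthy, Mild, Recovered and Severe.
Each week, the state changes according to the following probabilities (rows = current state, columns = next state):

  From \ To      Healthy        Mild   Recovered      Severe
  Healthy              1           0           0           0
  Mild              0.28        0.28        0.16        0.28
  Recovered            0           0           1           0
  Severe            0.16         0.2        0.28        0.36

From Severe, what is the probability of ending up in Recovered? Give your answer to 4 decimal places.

0.5771

Let h(s) be the probability of absorption at Recovered starting from transient state s. Then h(Recovered) = 1 and h(Healthy) = 0. By first-step analysis:
h(Mild) = 0.28·0 + 0.28·h(Mild) + 0.16·1 + 0.28·h(Severe)
h(Severe) = 0.16·0 + 0.2·h(Mild) + 0.28·1 + 0.36·h(Severe)
Solving: h(Mild) = 0.4466, h(Severe) = 0.5771.
Starting from Severe, the probability is 0.5771.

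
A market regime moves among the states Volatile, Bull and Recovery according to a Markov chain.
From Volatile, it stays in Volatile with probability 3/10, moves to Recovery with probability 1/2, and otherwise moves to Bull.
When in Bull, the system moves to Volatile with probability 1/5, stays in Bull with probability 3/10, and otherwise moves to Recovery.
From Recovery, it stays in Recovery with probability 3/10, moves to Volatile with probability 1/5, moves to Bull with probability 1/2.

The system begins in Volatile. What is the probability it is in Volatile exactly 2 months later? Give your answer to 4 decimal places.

0.2300

Sum over the intermediate state after 1 month:
P = P(Volatile→Volatile)·P(Volatile→Volatile) + P(Volatile→Bull)·P(Bull→Volatile) + P(Volatile→Recovery)·P(Recovery→Volatile)
  = 0.3×0.3 + 0.2×0.2 + 0.5×0.2
  = 0.0900 + 0.0400 + 0.1000 = 0.2300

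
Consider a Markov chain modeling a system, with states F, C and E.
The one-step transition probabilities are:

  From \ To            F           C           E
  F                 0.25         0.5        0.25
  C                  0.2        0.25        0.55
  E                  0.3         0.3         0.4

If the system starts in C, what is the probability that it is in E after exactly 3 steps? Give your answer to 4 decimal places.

0.4094

Propagate the distribution vector 3 steps from C.
After 0 steps: (0.0000, 1.0000, 0.0000)
After 1 step: (0.2000, 0.2500, 0.5500)
After 2 steps: (0.2650, 0.3275, 0.4075)
After 3 steps: (0.2540, 0.3366, 0.4094)
P(in E after 3 steps) = 0.4094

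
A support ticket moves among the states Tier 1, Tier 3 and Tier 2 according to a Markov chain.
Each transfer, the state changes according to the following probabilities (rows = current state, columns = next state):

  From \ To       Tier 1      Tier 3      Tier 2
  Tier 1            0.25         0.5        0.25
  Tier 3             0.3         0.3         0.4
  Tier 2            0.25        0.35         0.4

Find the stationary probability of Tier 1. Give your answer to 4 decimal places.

Let the stationary distribution be π with π = πP and π_1 + π_2 + π_3 = 1.
π_1 = 0.25·π_1 + 0.3·π_2 + 0.25·π_3
π_2 = 0.5·π_1 + 0.3·π_2 + 0.35·π_3
Solving with the normalization constraint gives π = (0.2686, 0.3717, 0.3597).
So the stationary probability of Tier 1 is 0.2686.

0.2686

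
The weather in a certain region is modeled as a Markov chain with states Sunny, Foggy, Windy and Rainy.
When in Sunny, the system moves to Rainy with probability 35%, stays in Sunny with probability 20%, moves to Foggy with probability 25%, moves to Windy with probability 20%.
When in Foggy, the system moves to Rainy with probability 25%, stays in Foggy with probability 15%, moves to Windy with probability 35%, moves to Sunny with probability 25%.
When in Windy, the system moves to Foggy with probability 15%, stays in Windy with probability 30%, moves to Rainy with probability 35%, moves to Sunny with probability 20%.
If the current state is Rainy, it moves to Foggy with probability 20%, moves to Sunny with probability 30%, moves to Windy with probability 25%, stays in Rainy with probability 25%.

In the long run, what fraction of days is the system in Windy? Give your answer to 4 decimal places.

0.2704

Let the stationary distribution be π with π = πP and π_1 + π_2 + π_3 + π_4 = 1.
π_1 = 0.2·π_1 + 0.25·π_2 + 0.2·π_3 + 0.3·π_4
π_2 = 0.25·π_1 + 0.15·π_2 + 0.15·π_3 + 0.2·π_4
π_3 = 0.2·π_1 + 0.35·π_2 + 0.3·π_3 + 0.25·π_4
Solving with the normalization constraint gives π = (0.2396, 0.1890, 0.2704, 0.3010).
So the stationary probability of Windy is 0.2704.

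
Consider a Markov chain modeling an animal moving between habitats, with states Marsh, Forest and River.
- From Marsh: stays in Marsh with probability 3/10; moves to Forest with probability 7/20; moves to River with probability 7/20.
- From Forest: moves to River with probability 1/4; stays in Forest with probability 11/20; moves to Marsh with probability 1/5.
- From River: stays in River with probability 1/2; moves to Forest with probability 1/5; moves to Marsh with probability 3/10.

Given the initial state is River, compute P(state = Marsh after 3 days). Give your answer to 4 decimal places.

0.2685

Propagate the distribution vector 3 days from River.
After 0 days: (0.0000, 0.0000, 1.0000)
After 1 day: (0.3000, 0.2000, 0.5000)
After 2 days: (0.2800, 0.3150, 0.4050)
After 3 days: (0.2685, 0.3523, 0.3793)
P(in Marsh after 3 days) = 0.2685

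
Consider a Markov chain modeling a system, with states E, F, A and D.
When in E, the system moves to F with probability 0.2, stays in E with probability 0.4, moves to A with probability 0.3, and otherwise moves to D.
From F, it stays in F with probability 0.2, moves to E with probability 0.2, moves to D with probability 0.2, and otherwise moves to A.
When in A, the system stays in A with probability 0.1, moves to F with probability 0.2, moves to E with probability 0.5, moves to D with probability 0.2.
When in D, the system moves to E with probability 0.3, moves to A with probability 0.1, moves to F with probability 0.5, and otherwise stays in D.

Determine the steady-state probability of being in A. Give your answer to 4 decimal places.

Let the stationary distribution be π with π = πP and π_1 + π_2 + π_3 + π_4 = 1.
π_1 = 0.4·π_1 + 0.2·π_2 + 0.5·π_3 + 0.3·π_4
π_2 = 0.2·π_1 + 0.2·π_2 + 0.2·π_3 + 0.5·π_4
π_3 = 0.3·π_1 + 0.4·π_2 + 0.1·π_3 + 0.1·π_4
Solving with the normalization constraint gives π = (0.3607, 0.2447, 0.2456, 0.1490).
So the stationary probability of A is 0.2456.

0.2456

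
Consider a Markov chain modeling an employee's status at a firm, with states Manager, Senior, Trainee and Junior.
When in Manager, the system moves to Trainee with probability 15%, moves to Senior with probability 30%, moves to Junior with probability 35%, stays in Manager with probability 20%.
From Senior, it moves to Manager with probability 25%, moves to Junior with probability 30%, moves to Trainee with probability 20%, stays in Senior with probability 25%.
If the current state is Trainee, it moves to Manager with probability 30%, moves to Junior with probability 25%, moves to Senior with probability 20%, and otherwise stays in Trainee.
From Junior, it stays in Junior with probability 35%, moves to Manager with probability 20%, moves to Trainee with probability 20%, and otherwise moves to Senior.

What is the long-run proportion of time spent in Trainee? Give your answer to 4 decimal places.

0.1983

Let the stationary distribution be π with π = πP and π_1 + π_2 + π_3 + π_4 = 1.
π_1 = 0.2·π_1 + 0.25·π_2 + 0.3·π_3 + 0.2·π_4
π_2 = 0.3·π_1 + 0.25·π_2 + 0.2·π_3 + 0.25·π_4
π_3 = 0.15·π_1 + 0.2·π_2 + 0.25·π_3 + 0.2·π_4
Solving with the normalization constraint gives π = (0.2324, 0.2517, 0.1983, 0.3176).
So the stationary probability of Trainee is 0.1983.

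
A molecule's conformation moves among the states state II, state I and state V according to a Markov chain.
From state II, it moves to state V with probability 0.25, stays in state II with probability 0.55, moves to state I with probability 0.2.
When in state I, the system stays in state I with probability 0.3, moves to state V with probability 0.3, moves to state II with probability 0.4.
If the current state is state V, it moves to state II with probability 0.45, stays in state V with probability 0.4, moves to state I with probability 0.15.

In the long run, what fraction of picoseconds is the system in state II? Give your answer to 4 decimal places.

0.4886

Let the stationary distribution be π with π = πP and π_1 + π_2 + π_3 = 1.
π_1 = 0.55·π_1 + 0.4·π_2 + 0.45·π_3
π_2 = 0.2·π_1 + 0.3·π_2 + 0.15·π_3
Solving with the normalization constraint gives π = (0.4886, 0.2052, 0.3062).
So the stationary probability of state II is 0.4886.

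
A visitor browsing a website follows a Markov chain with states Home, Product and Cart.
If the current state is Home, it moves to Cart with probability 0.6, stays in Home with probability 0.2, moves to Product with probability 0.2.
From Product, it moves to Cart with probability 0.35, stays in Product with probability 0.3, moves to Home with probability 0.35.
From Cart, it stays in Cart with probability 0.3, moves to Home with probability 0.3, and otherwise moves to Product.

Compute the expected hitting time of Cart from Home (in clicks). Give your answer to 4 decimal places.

Let t(s) be the expected number of clicks to first reach Cart from state s, with t(Cart) = 0. Conditioning on the first click:
t(Home) = 1 + 0.2·t(Home) + 0.2·t(Product)
t(Product) = 1 + 0.35·t(Home) + 0.3·t(Product)
Solving: t(Home) = 1.8367, t(Product) = 2.3469.
Expected clicks from Home to Cart: 1.8367.

1.8367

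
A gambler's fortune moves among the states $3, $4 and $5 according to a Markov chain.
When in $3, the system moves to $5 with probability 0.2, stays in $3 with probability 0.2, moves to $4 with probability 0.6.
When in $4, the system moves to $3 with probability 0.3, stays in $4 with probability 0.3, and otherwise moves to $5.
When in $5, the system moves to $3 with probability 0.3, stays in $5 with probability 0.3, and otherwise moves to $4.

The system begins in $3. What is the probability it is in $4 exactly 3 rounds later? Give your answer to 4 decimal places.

0.4180

Propagate the distribution vector 3 rounds from $3.
After 0 rounds: (1.0000, 0.0000, 0.0000)
After 1 round: (0.2000, 0.6000, 0.2000)
After 2 rounds: (0.2800, 0.3800, 0.3400)
After 3 rounds: (0.2720, 0.4180, 0.3100)
P(in $4 after 3 rounds) = 0.4180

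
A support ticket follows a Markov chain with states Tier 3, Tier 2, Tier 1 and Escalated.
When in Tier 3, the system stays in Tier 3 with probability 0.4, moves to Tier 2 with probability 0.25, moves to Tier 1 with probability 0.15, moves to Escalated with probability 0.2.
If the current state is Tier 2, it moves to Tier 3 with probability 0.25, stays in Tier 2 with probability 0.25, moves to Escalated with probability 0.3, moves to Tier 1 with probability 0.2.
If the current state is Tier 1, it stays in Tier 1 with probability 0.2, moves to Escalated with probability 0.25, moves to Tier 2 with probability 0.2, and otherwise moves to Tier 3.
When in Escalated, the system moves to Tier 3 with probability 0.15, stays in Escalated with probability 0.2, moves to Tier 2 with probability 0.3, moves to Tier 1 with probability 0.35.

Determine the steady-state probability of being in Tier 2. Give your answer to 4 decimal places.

Let the stationary distribution be π with π = πP and π_1 + π_2 + π_3 + π_4 = 1.
π_1 = 0.4·π_1 + 0.25·π_2 + 0.35·π_3 + 0.15·π_4
π_2 = 0.25·π_1 + 0.25·π_2 + 0.2·π_3 + 0.3·π_4
π_3 = 0.15·π_1 + 0.2·π_2 + 0.2·π_3 + 0.35·π_4
Solving with the normalization constraint gives π = (0.2923, 0.2508, 0.2208, 0.2361).
So the stationary probability of Tier 2 is 0.2508.

0.2508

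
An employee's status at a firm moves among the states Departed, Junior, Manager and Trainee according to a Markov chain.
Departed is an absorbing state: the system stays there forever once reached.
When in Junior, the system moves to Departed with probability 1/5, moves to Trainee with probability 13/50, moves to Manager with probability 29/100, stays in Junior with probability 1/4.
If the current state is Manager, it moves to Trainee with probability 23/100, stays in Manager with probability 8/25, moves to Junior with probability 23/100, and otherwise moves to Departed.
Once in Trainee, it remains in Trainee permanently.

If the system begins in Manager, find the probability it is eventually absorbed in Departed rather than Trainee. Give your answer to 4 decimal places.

0.4760

Let h(s) be the probability of absorption at Departed starting from transient state s. Then h(Departed) = 1 and h(Trainee) = 0. By first-step analysis:
h(Junior) = 0.2·1 + 0.25·h(Junior) + 0.29·h(Manager) + 0.26·0
h(Manager) = 0.22·1 + 0.23·h(Junior) + 0.32·h(Manager) + 0.23·0
Solving: h(Junior) = 0.4507, h(Manager) = 0.4760.
Starting from Manager, the probability is 0.4760.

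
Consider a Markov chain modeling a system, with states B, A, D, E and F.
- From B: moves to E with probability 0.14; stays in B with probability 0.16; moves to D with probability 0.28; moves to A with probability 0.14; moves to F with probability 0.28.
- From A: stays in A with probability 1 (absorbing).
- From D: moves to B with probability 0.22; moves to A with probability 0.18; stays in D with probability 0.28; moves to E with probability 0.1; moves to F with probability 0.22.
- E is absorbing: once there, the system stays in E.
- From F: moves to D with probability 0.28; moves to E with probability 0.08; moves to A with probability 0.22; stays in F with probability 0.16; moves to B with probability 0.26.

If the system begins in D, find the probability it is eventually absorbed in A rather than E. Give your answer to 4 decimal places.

Let h(s) be the probability of absorption at A starting from transient state s. Then h(A) = 1 and h(E) = 0. By first-step analysis:
h(B) = 0.16·h(B) + 0.14·1 + 0.28·h(D) + 0.14·0 + 0.28·h(F)
h(D) = 0.22·h(B) + 0.18·1 + 0.28·h(D) + 0.1·0 + 0.22·h(F)
h(F) = 0.26·h(B) + 0.22·1 + 0.28·h(D) + 0.08·0 + 0.16·h(F)
Solving: h(B) = 0.5971, h(D) = 0.6335, h(F) = 0.6579.
Starting from D, the probability is 0.6335.

0.6335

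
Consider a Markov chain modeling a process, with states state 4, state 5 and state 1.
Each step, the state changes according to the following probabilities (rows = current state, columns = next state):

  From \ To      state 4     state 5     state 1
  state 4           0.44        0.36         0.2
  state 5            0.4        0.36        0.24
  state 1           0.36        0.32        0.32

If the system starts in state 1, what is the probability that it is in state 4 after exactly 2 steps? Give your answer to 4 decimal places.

Sum over the intermediate state after 1 step:
P = P(state 1→state 4)·P(state 4→state 4) + P(state 1→state 5)·P(state 5→state 4) + P(state 1→state 1)·P(state 1→state 4)
  = 0.36×0.44 + 0.32×0.4 + 0.32×0.36
  = 0.1584 + 0.1280 + 0.1152 = 0.4016

0.4016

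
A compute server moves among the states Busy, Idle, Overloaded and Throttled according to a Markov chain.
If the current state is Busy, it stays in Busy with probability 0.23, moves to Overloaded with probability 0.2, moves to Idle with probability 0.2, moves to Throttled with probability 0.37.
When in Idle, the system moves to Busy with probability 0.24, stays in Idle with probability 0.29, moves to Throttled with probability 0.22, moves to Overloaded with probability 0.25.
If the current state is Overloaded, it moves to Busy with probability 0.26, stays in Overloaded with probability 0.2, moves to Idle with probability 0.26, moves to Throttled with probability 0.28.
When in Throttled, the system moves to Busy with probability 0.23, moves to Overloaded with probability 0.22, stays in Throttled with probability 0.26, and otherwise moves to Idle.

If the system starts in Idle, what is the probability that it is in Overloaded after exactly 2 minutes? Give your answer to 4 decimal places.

Propagate the distribution vector 2 minutes from Idle.
After 0 minutes: (0.0000, 1.0000, 0.0000, 0.0000)
After 1 minute: (0.2400, 0.2900, 0.2500, 0.2200)
After 2 minutes: (0.2404, 0.2609, 0.2189, 0.2798)
P(in Overloaded after 2 minutes) = 0.2189

0.2189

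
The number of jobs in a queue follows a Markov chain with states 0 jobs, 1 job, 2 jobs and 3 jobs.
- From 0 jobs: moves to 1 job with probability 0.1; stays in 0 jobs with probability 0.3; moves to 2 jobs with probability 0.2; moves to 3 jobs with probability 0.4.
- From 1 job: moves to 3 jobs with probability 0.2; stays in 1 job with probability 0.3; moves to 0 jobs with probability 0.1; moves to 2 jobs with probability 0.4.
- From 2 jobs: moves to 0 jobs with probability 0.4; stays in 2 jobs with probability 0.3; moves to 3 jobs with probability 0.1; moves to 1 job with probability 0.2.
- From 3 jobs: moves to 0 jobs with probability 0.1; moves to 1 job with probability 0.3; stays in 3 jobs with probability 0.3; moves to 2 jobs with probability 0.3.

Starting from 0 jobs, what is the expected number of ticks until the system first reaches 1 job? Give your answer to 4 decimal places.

5.4255

Let t(s) be the expected number of ticks to first reach 1 job from state s, with t(1 job) = 0. Conditioning on the first tick:
t(0 jobs) = 1 + 0.3·t(0 jobs) + 0.2·t(2 jobs) + 0.4·t(3 jobs)
t(2 jobs) = 1 + 0.4·t(0 jobs) + 0.3·t(2 jobs) + 0.1·t(3 jobs)
t(3 jobs) = 1 + 0.1·t(0 jobs) + 0.3·t(2 jobs) + 0.3·t(3 jobs)
Solving: t(0 jobs) = 5.4255, t(2 jobs) = 5.1596, t(3 jobs) = 4.4149.
Expected ticks from 0 jobs to 1 job: 5.4255.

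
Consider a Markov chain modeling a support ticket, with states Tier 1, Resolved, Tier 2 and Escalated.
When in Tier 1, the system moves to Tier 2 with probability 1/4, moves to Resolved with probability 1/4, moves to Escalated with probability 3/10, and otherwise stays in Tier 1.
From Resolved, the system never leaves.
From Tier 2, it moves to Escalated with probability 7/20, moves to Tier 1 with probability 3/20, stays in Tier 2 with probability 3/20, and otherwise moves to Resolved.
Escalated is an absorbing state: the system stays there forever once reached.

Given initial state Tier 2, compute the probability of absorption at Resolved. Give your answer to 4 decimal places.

0.4942

Let h(s) be the probability of absorption at Resolved starting from transient state s. Then h(Resolved) = 1 and h(Escalated) = 0. By first-step analysis:
h(Tier 1) = 0.2·h(Tier 1) + 0.25·1 + 0.25·h(Tier 2) + 0.3·0
h(Tier 2) = 0.15·h(Tier 1) + 0.35·1 + 0.15·h(Tier 2) + 0.35·0
Solving: h(Tier 1) = 0.4669, h(Tier 2) = 0.4942.
Starting from Tier 2, the probability is 0.4942.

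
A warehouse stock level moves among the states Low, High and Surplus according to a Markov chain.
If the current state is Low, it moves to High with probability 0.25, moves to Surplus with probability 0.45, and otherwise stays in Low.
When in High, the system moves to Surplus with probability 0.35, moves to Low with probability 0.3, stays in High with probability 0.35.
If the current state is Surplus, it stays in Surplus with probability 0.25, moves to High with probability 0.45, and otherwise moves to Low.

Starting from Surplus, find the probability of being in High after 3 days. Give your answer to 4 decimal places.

Propagate the distribution vector 3 days from Surplus.
After 0 days: (0.0000, 0.0000, 1.0000)
After 1 day: (0.3000, 0.4500, 0.2500)
After 2 days: (0.3000, 0.3450, 0.3550)
After 3 days: (0.3000, 0.3555, 0.3445)
P(in High after 3 days) = 0.3555

0.3555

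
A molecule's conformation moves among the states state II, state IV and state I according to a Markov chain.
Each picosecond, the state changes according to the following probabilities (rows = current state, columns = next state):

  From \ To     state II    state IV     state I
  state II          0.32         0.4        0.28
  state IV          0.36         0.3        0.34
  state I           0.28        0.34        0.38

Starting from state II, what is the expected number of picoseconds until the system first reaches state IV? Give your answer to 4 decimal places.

Let t(s) be the expected number of picoseconds to first reach state IV from state s, with t(state IV) = 0. Conditioning on the first picosecond:
t(state II) = 1 + 0.32·t(state II) + 0.28·t(state I)
t(state I) = 1 + 0.28·t(state II) + 0.38·t(state I)
Solving: t(state II) = 2.6224, t(state I) = 2.7972.
Expected picoseconds from state II to state IV: 2.6224.

2.6224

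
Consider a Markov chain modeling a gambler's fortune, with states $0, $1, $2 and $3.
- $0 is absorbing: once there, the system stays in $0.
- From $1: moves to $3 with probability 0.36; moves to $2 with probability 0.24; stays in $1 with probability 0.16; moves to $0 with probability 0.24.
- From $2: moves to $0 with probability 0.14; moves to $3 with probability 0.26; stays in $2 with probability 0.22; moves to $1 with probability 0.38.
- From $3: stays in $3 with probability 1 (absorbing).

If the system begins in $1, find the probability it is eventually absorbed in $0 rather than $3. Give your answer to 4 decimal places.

0.3915

Let h(s) be the probability of absorption at $0 starting from transient state s. Then h($0) = 1 and h($3) = 0. By first-step analysis:
h($1) = 0.24·1 + 0.16·h($1) + 0.24·h($2) + 0.36·0
h($2) = 0.14·1 + 0.38·h($1) + 0.22·h($2) + 0.26·0
Solving: h($1) = 0.3915, h($2) = 0.3702.
Starting from $1, the probability is 0.3915.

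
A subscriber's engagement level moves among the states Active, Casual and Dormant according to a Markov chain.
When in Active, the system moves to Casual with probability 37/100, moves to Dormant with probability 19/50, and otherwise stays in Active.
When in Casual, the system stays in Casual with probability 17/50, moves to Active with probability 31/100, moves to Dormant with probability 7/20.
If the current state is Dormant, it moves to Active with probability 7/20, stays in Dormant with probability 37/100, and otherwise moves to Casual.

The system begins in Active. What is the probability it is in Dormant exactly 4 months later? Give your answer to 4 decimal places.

Propagate the distribution vector 4 months from Active.
After 0 months: (1.0000, 0.0000, 0.0000)
After 1 month: (0.2500, 0.3700, 0.3800)
After 2 months: (0.3102, 0.3247, 0.3651)
After 3 months: (0.3060, 0.3274, 0.3666)
After 4 months: (0.3063, 0.3272, 0.3665)
P(in Dormant after 4 months) = 0.3665

0.3665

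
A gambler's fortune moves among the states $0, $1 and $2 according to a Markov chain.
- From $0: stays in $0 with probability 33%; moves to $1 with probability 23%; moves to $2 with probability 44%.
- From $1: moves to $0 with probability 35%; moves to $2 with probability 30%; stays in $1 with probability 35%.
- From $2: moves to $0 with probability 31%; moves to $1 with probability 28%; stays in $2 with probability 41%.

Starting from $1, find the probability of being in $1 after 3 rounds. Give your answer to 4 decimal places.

0.2835

Propagate the distribution vector 3 rounds from $1.
After 0 rounds: (0.0000, 1.0000, 0.0000)
After 1 round: (0.3500, 0.3500, 0.3000)
After 2 rounds: (0.3310, 0.2870, 0.3820)
After 3 rounds: (0.3281, 0.2835, 0.3884)
P(in $1 after 3 rounds) = 0.2835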